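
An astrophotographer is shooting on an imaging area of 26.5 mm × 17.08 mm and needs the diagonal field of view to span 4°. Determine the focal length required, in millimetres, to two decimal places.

451.41 mm

Sensor diagonal = √(26.5² + 17.08²) = √993.9764 ≈ 31.5274 mm.
From α = 2·arctan(d/2f) we get f = d / (2·tan(α/2)).
With d = 31.5274 mm and α/2 = 2°, tan(α/2) ≈ 0.03492, so f ≈ 31.5274 / 0.06984 ≈ 451.4132 mm.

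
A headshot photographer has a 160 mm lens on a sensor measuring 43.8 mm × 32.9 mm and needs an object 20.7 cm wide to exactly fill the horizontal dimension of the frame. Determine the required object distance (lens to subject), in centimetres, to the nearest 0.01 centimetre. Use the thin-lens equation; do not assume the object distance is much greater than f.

W: 20.7 cm = 207 mm.
Magnification m = w/W = dᵢ/dₒ; combined with 1/f = 1/dₒ + 1/dᵢ this gives dₒ = f·(1 + W/w).
dₒ = 160 mm × (1 + 207/43.8) = 160 × 5.7260 ≈ 916.164 mm = 91.6164 cm.

91.62 cm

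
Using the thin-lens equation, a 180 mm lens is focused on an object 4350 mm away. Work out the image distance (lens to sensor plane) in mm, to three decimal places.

187.770 mm

1/dᵢ = 1/f − 1/dₒ = 1/180 − 1/4350 = 0.0053257 mm⁻¹.
dᵢ = 1/0.0053257 ≈ 187.7698 mm.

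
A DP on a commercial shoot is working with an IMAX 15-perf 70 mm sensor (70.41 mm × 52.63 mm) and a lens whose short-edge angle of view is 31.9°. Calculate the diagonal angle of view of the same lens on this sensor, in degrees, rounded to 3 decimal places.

51.036°

From the short-edge AOV: f = 52.63 / (2·tan(15.95°)) = 52.63 / 0.57160 ≈ 92.0745 mm.
Sensor diagonal = √(70.41² + 52.63²) = √7727.4850 ≈ 87.9061 mm.
Diagonal AOV = 2·arctan(87.9061 / (2 × 92.0745)) = 2·arctan(0.47736) ≈ 51.0363°.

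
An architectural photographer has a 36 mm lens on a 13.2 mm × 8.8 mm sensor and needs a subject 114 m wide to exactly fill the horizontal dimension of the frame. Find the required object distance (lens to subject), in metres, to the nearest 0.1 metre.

310.9 m

W: 114 m = 114000 mm.
Magnification m = w/W = dᵢ/dₒ; combined with 1/f = 1/dₒ + 1/dᵢ this gives dₒ = f·(1 + W/w).
dₒ = 36 mm × (1 + 114000/13.2) = 36 × 8637.3636 ≈ 310945.091 mm = 310.945 m.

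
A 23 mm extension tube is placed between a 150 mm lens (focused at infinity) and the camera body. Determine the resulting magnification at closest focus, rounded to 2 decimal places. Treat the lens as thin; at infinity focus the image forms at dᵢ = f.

0.15×

The tube moves the image plane from f to f + e, so dᵢ = 150 + 23 = 173 mm. Focus is achieved when 1/f = 1/dₒ + 1/dᵢ, giving dₒ = 1/(1/f − 1/(f+e)).
Magnification m = dᵢ/dₒ = (f+e)·(1/f − 1/(f+e)) = e/f = 23/150 ≈ 0.1533.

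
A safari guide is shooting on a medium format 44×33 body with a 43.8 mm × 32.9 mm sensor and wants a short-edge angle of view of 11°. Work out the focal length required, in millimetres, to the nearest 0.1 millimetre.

From α = 2·arctan(h/2f) we get f = h / (2·tan(α/2)).
With h = 32.9 mm and α/2 = 5.5°, tan(α/2) ≈ 0.09629, so f ≈ 32.9 / 0.19258 ≈ 170.8398 mm.

170.8 mm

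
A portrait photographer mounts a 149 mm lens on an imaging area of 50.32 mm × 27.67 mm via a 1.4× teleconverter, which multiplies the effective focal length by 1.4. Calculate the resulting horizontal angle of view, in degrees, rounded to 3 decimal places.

Effective focal length f = 149 × 1.4 = 208.6 mm.
α = 2·arctan(50.32 / (2 × 208.6)) = 2·arctan(0.12061) ≈ 13.7549°.

13.755°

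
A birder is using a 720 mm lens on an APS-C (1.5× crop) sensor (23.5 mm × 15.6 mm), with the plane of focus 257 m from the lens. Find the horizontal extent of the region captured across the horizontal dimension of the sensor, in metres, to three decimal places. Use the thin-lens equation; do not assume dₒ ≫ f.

dₒ: 257 m = 257000 mm.
Similar triangles through the lens centre give W/dₒ = w/dᵢ; with 1/f = 1/dₒ + 1/dᵢ this gives W = w·(dₒ − f)/f.
W = 23.5 mm × (257000 − 720) / 720 = 23.5 × 355.9444 ≈ 8364.694 mm = 8.36469 m.

8.365 m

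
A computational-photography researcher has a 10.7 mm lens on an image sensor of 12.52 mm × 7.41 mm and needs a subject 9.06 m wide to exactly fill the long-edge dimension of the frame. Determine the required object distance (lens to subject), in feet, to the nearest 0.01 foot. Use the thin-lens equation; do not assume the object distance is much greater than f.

W: 9.06 m = 9060 mm.
Magnification m = w/W = dᵢ/dₒ; combined with 1/f = 1/dₒ + 1/dᵢ this gives dₒ = f·(1 + W/w).
dₒ = 10.7 mm × (1 + 9060/12.52) = 10.7 × 724.6422 ≈ 7753.671 mm = 7753.671/304.8 ft = 25.4386 ft.

25.44 ft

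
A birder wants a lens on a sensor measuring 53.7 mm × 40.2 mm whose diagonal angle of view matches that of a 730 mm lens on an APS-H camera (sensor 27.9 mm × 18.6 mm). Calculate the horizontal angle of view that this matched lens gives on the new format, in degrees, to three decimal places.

Sensor diagonal = √(27.9² + 18.6²) = √1124.3700 ≈ 33.5316 mm.
Sensor diagonal = √(53.7² + 40.2²) = √4499.7300 ≈ 67.0800 mm.
Equal diagonal AOV ⇒ f₂ = f₁ · 67.0800/33.5316 = 730 × 2.00050 ≈ 1460.3652 mm.
Horizontal AOV on the new format = 2·arctan(53.7 / (2 × 1460.3652)) = 2·arctan(0.01839) ≈ 2.1066°.

2.107°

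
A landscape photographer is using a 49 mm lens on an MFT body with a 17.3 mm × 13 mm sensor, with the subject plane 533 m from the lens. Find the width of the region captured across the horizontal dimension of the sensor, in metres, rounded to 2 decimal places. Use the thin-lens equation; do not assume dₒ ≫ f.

dₒ: 533 m = 533000 mm.
Similar triangles through the lens centre give W/dₒ = w/dᵢ; with 1/f = 1/dₒ + 1/dᵢ this gives W = w·(dₒ − f)/f.
W = 17.3 mm × (533000 − 49) / 49 = 17.3 × 10876.5510 ≈ 188164.333 mm = 188.164 m.

188.16 m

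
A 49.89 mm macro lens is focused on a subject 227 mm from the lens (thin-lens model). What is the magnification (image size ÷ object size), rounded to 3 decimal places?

0.282×

Thin lens: 1/f = 1/dₒ + 1/dᵢ → 1/dᵢ = 1/49.89 − 1/227 = 0.0156388 mm⁻¹, so dᵢ ≈ 63.9435 mm.
Magnification m = dᵢ/dₒ = 63.9435/227 ≈ 0.28169.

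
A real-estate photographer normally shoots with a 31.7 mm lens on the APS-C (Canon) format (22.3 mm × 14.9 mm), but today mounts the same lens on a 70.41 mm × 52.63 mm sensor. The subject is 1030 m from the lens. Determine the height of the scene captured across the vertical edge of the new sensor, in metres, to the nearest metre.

The focal length stays 31.7 mm; the relevant sensor dimension is now h = 52.63 mm. Object distance dₒ = 1030 m = 1.03e+06 mm.
Thin-lens field height W = h·(dₒ − f)/f = 52.63 × (1.03e+06 − 31.7)/31.7 ≈ 1710007.307 mm = 1710.01 m.

1710 m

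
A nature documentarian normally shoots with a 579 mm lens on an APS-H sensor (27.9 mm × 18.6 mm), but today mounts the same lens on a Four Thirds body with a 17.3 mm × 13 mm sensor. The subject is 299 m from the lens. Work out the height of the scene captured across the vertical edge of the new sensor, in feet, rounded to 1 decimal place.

22.0 ft

The focal length stays 579 mm; the relevant sensor dimension is now h = 13 mm. Object distance dₒ = 299 m = 299000 mm.
Thin-lens field height W = h·(dₒ − f)/f = 13 × (299000 − 579)/579 ≈ 6700.299 mm = 6700.299/304.8 ft = 21.9826 ft.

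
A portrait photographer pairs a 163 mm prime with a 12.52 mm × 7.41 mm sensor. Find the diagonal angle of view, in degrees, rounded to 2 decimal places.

Sensor diagonal = √(12.52² + 7.41²) = √211.6585 ≈ 14.5485 mm.
Angle of view α = 2·arctan(d/2f) with d = 14.5485 mm and f = 163 mm.
d/2f = 0.04463; arctan(0.04463) ≈ 2.5553°, so α ≈ 5.1105°.

5.11°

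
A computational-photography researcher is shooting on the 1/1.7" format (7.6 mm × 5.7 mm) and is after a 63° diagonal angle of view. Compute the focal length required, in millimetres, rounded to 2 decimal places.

Sensor diagonal = √(7.6² + 5.7²) = √90.2500 ≈ 9.5000 mm.
From α = 2·arctan(d/2f) we get f = d / (2·tan(α/2)).
With d = 9.5000 mm and α/2 = 31.5°, tan(α/2) ≈ 0.61280, so f ≈ 9.5000 / 1.22560 ≈ 7.7513 mm.

7.75 mm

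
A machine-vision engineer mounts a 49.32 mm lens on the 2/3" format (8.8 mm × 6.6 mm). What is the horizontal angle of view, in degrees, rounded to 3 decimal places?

10.196°

Angle of view α = 2·arctan(w/2f) with w = 8.8 mm and f = 49.32 mm.
w/2f = 0.08921; arctan(0.08921) ≈ 5.0980°, so α ≈ 10.1961°.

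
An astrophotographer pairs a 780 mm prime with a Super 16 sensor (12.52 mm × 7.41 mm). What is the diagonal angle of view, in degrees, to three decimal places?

1.069°

Sensor diagonal = √(12.52² + 7.41²) = √211.6585 ≈ 14.5485 mm.
Angle of view α = 2·arctan(d/2f) with d = 14.5485 mm and f = 780 mm.
d/2f = 0.00933; arctan(0.00933) ≈ 0.5343°, so α ≈ 1.0686°.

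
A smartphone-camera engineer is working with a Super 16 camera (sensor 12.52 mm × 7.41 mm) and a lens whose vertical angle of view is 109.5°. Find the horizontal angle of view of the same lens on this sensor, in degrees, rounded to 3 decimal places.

From the vertical AOV: f = 7.41 / (2·tan(54.75°)) = 7.41 / 2.82993 ≈ 2.6184 mm.
Horizontal AOV = 2·arctan(12.52 / (2 × 2.6184)) = 2·arctan(2.39074) ≈ 134.6028°.

134.603°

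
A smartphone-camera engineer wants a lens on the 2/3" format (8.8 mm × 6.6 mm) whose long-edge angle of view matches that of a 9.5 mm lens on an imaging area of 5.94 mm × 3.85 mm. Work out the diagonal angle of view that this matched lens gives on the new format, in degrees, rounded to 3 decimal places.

42.690°

Equal long-edge AOV ⇒ f₂ = f₁ · 8.8/5.94 = 9.5 × 1.48148 ≈ 14.0741 mm.
Sensor diagonal = √(8.8² + 6.6²) = √121.0000 ≈ 11.0000 mm.
Diagonal AOV on the new format = 2·arctan(11.0000 / (2 × 14.0741)) = 2·arctan(0.39079) ≈ 42.6901°.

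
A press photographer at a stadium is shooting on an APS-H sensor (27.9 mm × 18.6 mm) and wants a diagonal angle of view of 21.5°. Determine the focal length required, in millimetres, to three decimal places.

Sensor diagonal = √(27.9² + 18.6²) = √1124.3700 ≈ 33.5316 mm.
From α = 2·arctan(d/2f) we get f = d / (2·tan(α/2)).
With d = 33.5316 mm and α/2 = 10.75°, tan(α/2) ≈ 0.18986, so f ≈ 33.5316 / 0.37971 ≈ 88.3081 mm.

88.308 mm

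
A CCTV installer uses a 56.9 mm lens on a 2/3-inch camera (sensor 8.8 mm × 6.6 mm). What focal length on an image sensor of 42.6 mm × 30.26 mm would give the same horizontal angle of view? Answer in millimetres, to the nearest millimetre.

275 mm

Equal angle of view means equal width/f ratio, so f₂ = f₁ · (width₂/width₁) = 56.9 × 42.6/8.8.
f₂ = 56.9 × 4.84091 ≈ 275.448 mm.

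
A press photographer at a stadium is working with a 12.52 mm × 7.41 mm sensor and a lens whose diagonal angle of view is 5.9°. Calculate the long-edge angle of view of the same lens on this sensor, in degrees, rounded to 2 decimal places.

Sensor diagonal = √(12.52² + 7.41²) = √211.6585 ≈ 14.5485 mm.
From the diagonal AOV: f = 14.5485 / (2·tan(2.95°)) = 14.5485 / 0.10307 ≈ 141.1577 mm.
Long-edge AOV = 2·arctan(12.52 / (2 × 141.1577)) = 2·arctan(0.04435) ≈ 5.0785°.

5.08°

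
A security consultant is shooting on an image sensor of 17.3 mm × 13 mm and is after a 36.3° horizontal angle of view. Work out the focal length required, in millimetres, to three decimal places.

From α = 2·arctan(w/2f) we get f = w / (2·tan(α/2)).
With w = 17.3 mm and α/2 = 18.15°, tan(α/2) ≈ 0.32782, so f ≈ 17.3 / 0.65563 ≈ 26.3867 mm.

26.387 mm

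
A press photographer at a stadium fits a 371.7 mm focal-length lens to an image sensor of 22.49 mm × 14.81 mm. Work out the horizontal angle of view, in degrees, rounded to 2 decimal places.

3.47°

Angle of view α = 2·arctan(w/2f) with w = 22.49 mm and f = 371.7 mm.
w/2f = 0.03025; arctan(0.03025) ≈ 1.7328°, so α ≈ 3.4657°.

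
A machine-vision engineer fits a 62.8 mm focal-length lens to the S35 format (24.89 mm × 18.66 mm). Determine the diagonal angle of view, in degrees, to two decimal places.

Sensor diagonal = √(24.89² + 18.66²) = √967.7077 ≈ 31.1080 mm.
Angle of view α = 2·arctan(d/2f) with d = 31.1080 mm and f = 62.8 mm.
d/2f = 0.24768; arctan(0.24768) ≈ 13.9108°, so α ≈ 27.8216°.

27.82°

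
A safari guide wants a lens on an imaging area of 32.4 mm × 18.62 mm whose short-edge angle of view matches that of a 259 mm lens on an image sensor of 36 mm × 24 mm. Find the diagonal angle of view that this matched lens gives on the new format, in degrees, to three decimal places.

Equal short-edge AOV ⇒ f₂ = f₁ · 18.62/24 = 259 × 0.77583 ≈ 200.9408 mm.
Sensor diagonal = √(32.4² + 18.62²) = √1396.4644 ≈ 37.3693 mm.
Diagonal AOV on the new format = 2·arctan(37.3693 / (2 × 200.9408)) = 2·arctan(0.09299) ≈ 10.6248°.

10.625°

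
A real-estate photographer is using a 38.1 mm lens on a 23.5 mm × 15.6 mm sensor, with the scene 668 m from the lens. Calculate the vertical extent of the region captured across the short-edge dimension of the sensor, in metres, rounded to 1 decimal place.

273.5 m

dₒ: 668 m = 668000 mm.
Similar triangles through the lens centre give W/dₒ = h/dᵢ; with 1/f = 1/dₒ + 1/dᵢ this gives W = h·(dₒ − f)/f.
W = 15.6 mm × (668000 − 38.1) / 38.1 = 15.6 × 17531.8084 ≈ 273496.211 mm = 273.496 m.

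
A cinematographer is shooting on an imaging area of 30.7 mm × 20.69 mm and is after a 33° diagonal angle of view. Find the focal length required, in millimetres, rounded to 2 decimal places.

62.49 mm

Sensor diagonal = √(30.7² + 20.69²) = √1370.5661 ≈ 37.0212 mm.
From α = 2·arctan(d/2f) we get f = d / (2·tan(α/2)).
With d = 37.0212 mm and α/2 = 16.5°, tan(α/2) ≈ 0.29621, so f ≈ 37.0212 / 0.59243 ≈ 62.4907 mm.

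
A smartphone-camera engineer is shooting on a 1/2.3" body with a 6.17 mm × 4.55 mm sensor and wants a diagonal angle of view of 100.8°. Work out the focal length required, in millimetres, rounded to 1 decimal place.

Sensor diagonal = √(6.17² + 4.55²) = √58.7714 ≈ 7.6663 mm.
From α = 2·arctan(d/2f) we get f = d / (2·tan(α/2)).
With d = 7.6663 mm and α/2 = 50.4°, tan(α/2) ≈ 1.20879, so f ≈ 7.6663 / 2.41758 ≈ 3.1710 mm.

3.2 mm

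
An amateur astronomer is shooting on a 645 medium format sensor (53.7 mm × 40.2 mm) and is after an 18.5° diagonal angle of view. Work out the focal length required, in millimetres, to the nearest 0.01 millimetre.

Sensor diagonal = √(53.7² + 40.2²) = √4499.7300 ≈ 67.0800 mm.
From α = 2·arctan(d/2f) we get f = d / (2·tan(α/2)).
With d = 67.0800 mm and α/2 = 9.25°, tan(α/2) ≈ 0.16286, so f ≈ 67.0800 / 0.32572 ≈ 205.9434 mm.

205.94 mm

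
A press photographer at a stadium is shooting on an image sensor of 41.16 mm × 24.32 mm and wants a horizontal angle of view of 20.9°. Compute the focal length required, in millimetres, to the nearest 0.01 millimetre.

From α = 2·arctan(w/2f) we get f = w / (2·tan(α/2)).
With w = 41.16 mm and α/2 = 10.45°, tan(α/2) ≈ 0.18444, so f ≈ 41.16 / 0.36887 ≈ 111.5831 mm.

111.58 mm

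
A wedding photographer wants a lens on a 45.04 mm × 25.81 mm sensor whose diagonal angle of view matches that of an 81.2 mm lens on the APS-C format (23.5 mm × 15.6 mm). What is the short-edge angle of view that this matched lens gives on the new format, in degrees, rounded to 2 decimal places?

9.87°

Sensor diagonal = √(23.5² + 15.6²) = √795.6100 ≈ 28.2066 mm.
Sensor diagonal = √(45.04² + 25.81²) = √2694.7577 ≈ 51.9111 mm.
Equal diagonal AOV ⇒ f₂ = f₁ · 51.9111/28.2066 = 81.2 × 1.84039 ≈ 149.4396 mm.
Short-edge AOV on the new format = 2·arctan(25.81 / (2 × 149.4396)) = 2·arctan(0.08636) ≈ 9.8712°.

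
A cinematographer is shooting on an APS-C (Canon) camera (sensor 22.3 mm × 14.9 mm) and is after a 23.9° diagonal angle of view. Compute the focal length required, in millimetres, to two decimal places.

Sensor diagonal = √(22.3² + 14.9²) = √719.3000 ≈ 26.8198 mm.
From α = 2·arctan(d/2f) we get f = d / (2·tan(α/2)).
With d = 26.8198 mm and α/2 = 11.95°, tan(α/2) ≈ 0.21164, so f ≈ 26.8198 / 0.42329 ≈ 63.3604 mm.

63.36 mm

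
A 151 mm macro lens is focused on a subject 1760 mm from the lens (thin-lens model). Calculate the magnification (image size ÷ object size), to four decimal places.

0.0938×

Thin lens: 1/f = 1/dₒ + 1/dᵢ → 1/dᵢ = 1/151 − 1/1760 = 0.0060543 mm⁻¹, so dᵢ ≈ 165.1709 mm.
Magnification m = dᵢ/dₒ = 165.1709/1760 ≈ 0.09385.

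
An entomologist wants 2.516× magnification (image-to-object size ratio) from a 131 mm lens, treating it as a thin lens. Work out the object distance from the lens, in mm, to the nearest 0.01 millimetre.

With m = dᵢ/dₒ and 1/f = 1/dₒ + 1/dᵢ, substituting dᵢ = m·dₒ gives 1/f = (1 + 1/m)/dₒ, hence dₒ = f·(1 + 1/m).
dₒ = 131 × (1 + 1/2.516) = 131 × 1.39746 ≈ 183.067 mm.

183.07 mm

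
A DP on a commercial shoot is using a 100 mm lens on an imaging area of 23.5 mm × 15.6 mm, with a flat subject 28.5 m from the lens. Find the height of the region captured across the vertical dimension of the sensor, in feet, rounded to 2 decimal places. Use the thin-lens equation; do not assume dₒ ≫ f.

14.54 ft

dₒ: 28.5 m = 28500 mm.
Similar triangles through the lens centre give W/dₒ = h/dᵢ; with 1/f = 1/dₒ + 1/dᵢ this gives W = h·(dₒ − f)/f.
W = 15.6 mm × (28500 − 100) / 100 = 15.6 × 284.0000 ≈ 4430.400 mm = 4430.400/304.8 ft = 14.5354 ft.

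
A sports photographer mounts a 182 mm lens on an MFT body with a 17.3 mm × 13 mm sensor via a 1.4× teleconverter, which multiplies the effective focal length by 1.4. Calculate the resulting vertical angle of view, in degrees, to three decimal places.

2.923°

Effective focal length f = 182 × 1.4 = 254.8 mm.
α = 2·arctan(13 / (2 × 254.8)) = 2·arctan(0.02551) ≈ 2.9226°.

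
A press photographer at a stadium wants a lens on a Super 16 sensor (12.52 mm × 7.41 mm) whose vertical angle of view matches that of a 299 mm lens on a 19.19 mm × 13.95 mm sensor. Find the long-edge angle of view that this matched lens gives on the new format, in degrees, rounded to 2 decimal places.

4.51°

Equal vertical AOV ⇒ f₂ = f₁ · 7.41/13.95 = 299 × 0.53118 ≈ 158.8237 mm.
Long-edge AOV on the new format = 2·arctan(12.52 / (2 × 158.8237)) = 2·arctan(0.03941) ≈ 4.5143°.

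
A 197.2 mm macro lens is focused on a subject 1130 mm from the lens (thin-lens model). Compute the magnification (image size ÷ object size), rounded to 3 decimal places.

0.211×

Thin lens: 1/f = 1/dₒ + 1/dᵢ → 1/dᵢ = 1/197.2 − 1/1130 = 0.0041860 mm⁻¹, so dᵢ ≈ 238.8894 mm.
Magnification m = dᵢ/dₒ = 238.8894/1130 ≈ 0.21141.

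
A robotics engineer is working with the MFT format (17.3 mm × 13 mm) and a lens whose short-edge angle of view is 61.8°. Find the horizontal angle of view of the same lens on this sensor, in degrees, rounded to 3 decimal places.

From the short-edge AOV: f = 13 / (2·tan(30.9°)) = 13 / 1.19698 ≈ 10.8607 mm.
Horizontal AOV = 2·arctan(17.3 / (2 × 10.8607)) = 2·arctan(0.79645) ≈ 77.0711°.

77.071°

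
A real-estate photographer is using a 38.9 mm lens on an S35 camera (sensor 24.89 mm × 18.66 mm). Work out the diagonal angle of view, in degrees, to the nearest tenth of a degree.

43.6°

Sensor diagonal = √(24.89² + 18.66²) = √967.7077 ≈ 31.1080 mm.
Angle of view α = 2·arctan(d/2f) with d = 31.1080 mm and f = 38.9 mm.
d/2f = 0.39985; arctan(0.39985) ≈ 21.7938°, so α ≈ 43.5876°.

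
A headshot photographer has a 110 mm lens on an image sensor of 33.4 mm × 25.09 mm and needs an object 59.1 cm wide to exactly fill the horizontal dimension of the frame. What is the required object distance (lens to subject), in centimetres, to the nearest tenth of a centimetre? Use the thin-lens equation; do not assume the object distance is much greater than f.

W: 59.1 cm = 591 mm.
Magnification m = w/W = dᵢ/dₒ; combined with 1/f = 1/dₒ + 1/dᵢ this gives dₒ = f·(1 + W/w).
dₒ = 110 mm × (1 + 591/33.4) = 110 × 18.6946 ≈ 2056.407 mm = 205.641 cm.

205.6 cm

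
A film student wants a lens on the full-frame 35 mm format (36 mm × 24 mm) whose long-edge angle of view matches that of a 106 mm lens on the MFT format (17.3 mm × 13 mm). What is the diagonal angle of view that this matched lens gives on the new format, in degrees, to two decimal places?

11.20°

Equal long-edge AOV ⇒ f₂ = f₁ · 36/17.3 = 106 × 2.08092 ≈ 220.5780 mm.
Sensor diagonal = √(36² + 24²) = √1872.0000 ≈ 43.2666 mm.
Diagonal AOV on the new format = 2·arctan(43.2666 / (2 × 220.5780)) = 2·arctan(0.09808) ≈ 11.2028°.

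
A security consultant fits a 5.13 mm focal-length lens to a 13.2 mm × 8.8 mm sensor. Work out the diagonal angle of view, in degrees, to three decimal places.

114.216°

Sensor diagonal = √(13.2² + 8.8²) = √251.6800 ≈ 15.8644 mm.
Angle of view α = 2·arctan(d/2f) with d = 15.8644 mm and f = 5.13 mm.
d/2f = 1.54624; arctan(1.54624) ≈ 57.1080°, so α ≈ 114.2161°.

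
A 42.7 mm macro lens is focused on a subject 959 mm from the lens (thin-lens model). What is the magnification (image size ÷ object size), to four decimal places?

Thin lens: 1/f = 1/dₒ + 1/dᵢ → 1/dᵢ = 1/42.7 − 1/959 = 0.0223765 mm⁻¹, so dᵢ ≈ 44.6898 mm.
Magnification m = dᵢ/dₒ = 44.6898/959 ≈ 0.04660.

0.0466×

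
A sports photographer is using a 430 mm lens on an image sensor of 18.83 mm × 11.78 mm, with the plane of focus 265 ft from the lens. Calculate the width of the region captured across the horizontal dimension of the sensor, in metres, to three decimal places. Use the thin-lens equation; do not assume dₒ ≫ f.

3.518 m

dₒ: 265 ft × 304.8 mm/ft = 80772.00 mm.
Similar triangles through the lens centre give W/dₒ = w/dᵢ; with 1/f = 1/dₒ + 1/dᵢ this gives W = w·(dₒ − f)/f.
W = 18.83 mm × (80772 − 430) / 430 = 18.83 × 186.8419 ≈ 3518.232 mm = 3.51823 m.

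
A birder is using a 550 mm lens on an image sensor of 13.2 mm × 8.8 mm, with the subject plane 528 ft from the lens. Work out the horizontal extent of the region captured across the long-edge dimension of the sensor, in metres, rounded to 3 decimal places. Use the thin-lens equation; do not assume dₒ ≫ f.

dₒ: 528 ft × 304.8 mm/ft = 160934.39 mm.
Similar triangles through the lens centre give W/dₒ = w/dᵢ; with 1/f = 1/dₒ + 1/dᵢ this gives W = w·(dₒ − f)/f.
W = 13.2 mm × (160934 − 550) / 550 = 13.2 × 291.6080 ≈ 3849.225 mm = 3.84923 m.

3.849 m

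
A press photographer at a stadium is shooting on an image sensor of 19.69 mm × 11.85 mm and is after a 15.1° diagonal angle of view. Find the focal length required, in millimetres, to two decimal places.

86.69 mm

Sensor diagonal = √(19.69² + 11.85²) = √528.1186 ≈ 22.9808 mm.
From α = 2·arctan(d/2f) we get f = d / (2·tan(α/2)).
With d = 22.9808 mm and α/2 = 7.55°, tan(α/2) ≈ 0.13254, so f ≈ 22.9808 / 0.26508 ≈ 86.6937 mm.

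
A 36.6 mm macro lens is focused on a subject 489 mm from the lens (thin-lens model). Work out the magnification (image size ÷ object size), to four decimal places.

0.0809×

Thin lens: 1/f = 1/dₒ + 1/dᵢ → 1/dᵢ = 1/36.6 − 1/489 = 0.0252774 mm⁻¹, so dᵢ ≈ 39.5610 mm.
Magnification m = dᵢ/dₒ = 39.5610/489 ≈ 0.08090.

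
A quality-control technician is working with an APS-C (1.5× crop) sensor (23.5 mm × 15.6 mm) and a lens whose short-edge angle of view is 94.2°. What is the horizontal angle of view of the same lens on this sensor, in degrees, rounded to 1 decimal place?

116.7°

From the short-edge AOV: f = 15.6 / (2·tan(47.1°)) = 15.6 / 2.15226 ≈ 7.2482 mm.
Horizontal AOV = 2·arctan(23.5 / (2 × 7.2482)) = 2·arctan(1.62109) ≈ 116.6617°.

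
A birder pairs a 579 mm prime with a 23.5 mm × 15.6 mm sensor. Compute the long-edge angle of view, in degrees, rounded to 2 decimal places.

2.33°

Angle of view α = 2·arctan(w/2f) with w = 23.5 mm and f = 579 mm.
w/2f = 0.02029; arctan(0.02029) ≈ 1.1626°, so α ≈ 2.3252°.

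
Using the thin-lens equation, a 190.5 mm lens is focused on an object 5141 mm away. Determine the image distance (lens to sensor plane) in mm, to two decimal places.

197.83 mm

1/dᵢ = 1/f − 1/dₒ = 1/190.5 − 1/5141 = 0.0050548 mm⁻¹.
dᵢ = 1/0.0050548 ≈ 197.8306 mm.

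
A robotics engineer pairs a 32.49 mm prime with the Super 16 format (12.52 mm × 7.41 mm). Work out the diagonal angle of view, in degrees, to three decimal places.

25.240°

Sensor diagonal = √(12.52² + 7.41²) = √211.6585 ≈ 14.5485 mm.
Angle of view α = 2·arctan(d/2f) with d = 14.5485 mm and f = 32.49 mm.
d/2f = 0.22389; arctan(0.22389) ≈ 12.6199°, so α ≈ 25.2399°.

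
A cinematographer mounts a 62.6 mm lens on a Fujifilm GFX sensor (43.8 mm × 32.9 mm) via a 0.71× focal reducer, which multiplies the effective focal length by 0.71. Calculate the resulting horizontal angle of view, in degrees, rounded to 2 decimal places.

52.46°

Effective focal length f = 62.6 × 0.71 = 44.446 mm.
α = 2·arctan(43.8 / (2 × 44.446)) = 2·arctan(0.49273) ≈ 52.4620°.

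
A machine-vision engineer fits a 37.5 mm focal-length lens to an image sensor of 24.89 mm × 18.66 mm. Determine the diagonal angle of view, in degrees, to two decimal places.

Sensor diagonal = √(24.89² + 18.66²) = √967.7077 ≈ 31.1080 mm.
Angle of view α = 2·arctan(d/2f) with d = 31.1080 mm and f = 37.5 mm.
d/2f = 0.41477; arctan(0.41477) ≈ 22.5274°, so α ≈ 45.0547°.

45.05°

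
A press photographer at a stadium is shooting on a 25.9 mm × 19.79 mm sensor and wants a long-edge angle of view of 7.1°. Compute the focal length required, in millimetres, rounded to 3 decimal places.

From α = 2·arctan(w/2f) we get f = w / (2·tan(α/2)).
With w = 25.9 mm and α/2 = 3.55°, tan(α/2) ≈ 0.06204, so f ≈ 25.9 / 0.12408 ≈ 208.7410 mm.

208.741 mm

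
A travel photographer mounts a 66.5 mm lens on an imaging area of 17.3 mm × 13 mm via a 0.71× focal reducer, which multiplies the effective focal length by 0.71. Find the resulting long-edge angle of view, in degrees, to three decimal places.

20.763°

Effective focal length f = 66.5 × 0.71 = 47.215 mm.
α = 2·arctan(17.3 / (2 × 47.215)) = 2·arctan(0.18320) ≈ 20.7634°.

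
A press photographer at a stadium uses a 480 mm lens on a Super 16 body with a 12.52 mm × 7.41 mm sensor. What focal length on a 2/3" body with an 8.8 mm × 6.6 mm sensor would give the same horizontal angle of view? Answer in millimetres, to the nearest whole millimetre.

337 mm

Equal angle of view means equal width/f ratio, so f₂ = f₁ · (width₂/width₁) = 480 × 8.8/12.52.
f₂ = 480 × 0.70288 ≈ 337.380 mm.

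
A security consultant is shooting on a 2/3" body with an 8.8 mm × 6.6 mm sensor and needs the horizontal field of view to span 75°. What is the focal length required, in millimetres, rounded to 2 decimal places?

From α = 2·arctan(w/2f) we get f = w / (2·tan(α/2)).
With w = 8.8 mm and α/2 = 37.5°, tan(α/2) ≈ 0.76733, so f ≈ 8.8 / 1.53465 ≈ 5.7342 mm.

5.73 mm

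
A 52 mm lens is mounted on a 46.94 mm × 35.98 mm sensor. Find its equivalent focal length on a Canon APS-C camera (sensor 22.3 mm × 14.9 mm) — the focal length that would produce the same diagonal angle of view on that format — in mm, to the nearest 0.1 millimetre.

Sensor diagonal = √(46.94² + 35.98²) = √3497.9240 ≈ 59.1432 mm.
Sensor diagonal = √(22.3² + 14.9²) = √719.3000 ≈ 26.8198 mm.
Equal angle of view means equal diagonal/f ratio, so f₂ = f₁ · (diagonal₂/diagonal₁) = 52 × 26.8198/59.1432.
f₂ = 52 × 0.45347 ≈ 23.581 mm.

23.6 mm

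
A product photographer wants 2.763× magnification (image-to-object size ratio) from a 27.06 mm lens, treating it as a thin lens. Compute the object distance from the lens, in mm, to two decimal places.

With m = dᵢ/dₒ and 1/f = 1/dₒ + 1/dᵢ, substituting dᵢ = m·dₒ gives 1/f = (1 + 1/m)/dₒ, hence dₒ = f·(1 + 1/m).
dₒ = 27.06 × (1 + 1/2.763) = 27.06 × 1.36193 ≈ 36.854 mm.

36.85 mm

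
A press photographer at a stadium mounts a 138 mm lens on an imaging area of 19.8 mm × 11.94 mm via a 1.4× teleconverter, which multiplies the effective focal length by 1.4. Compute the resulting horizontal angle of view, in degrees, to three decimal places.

5.867°

Effective focal length f = 138 × 1.4 = 193.2 mm.
α = 2·arctan(19.8 / (2 × 193.2)) = 2·arctan(0.05124) ≈ 5.8668°.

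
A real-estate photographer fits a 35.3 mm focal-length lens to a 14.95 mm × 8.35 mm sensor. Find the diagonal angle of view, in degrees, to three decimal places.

27.267°

Sensor diagonal = √(14.95² + 8.35²) = √293.2250 ≈ 17.1238 mm.
Angle of view α = 2·arctan(d/2f) with d = 17.1238 mm and f = 35.3 mm.
d/2f = 0.24255; arctan(0.24255) ≈ 13.6336°, so α ≈ 27.2673°.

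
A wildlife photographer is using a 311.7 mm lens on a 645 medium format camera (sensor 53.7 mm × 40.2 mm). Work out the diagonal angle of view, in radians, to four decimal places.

0.2144 rad

Sensor diagonal = √(53.7² + 40.2²) = √4499.7300 ≈ 67.0800 mm.
Angle of view α = 2·arctan(d/2f) with d = 67.0800 mm and f = 311.7 mm.
d/2f = 0.10760; arctan(0.10760) ≈ 0.1072 rad, so α ≈ 0.2144 rad.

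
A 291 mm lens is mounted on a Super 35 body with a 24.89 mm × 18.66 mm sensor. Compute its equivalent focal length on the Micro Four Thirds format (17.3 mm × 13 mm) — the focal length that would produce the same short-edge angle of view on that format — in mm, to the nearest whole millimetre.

Equal angle of view means equal height/f ratio, so f₂ = f₁ · (height₂/height₁) = 291 × 13/18.66.
f₂ = 291 × 0.69668 ≈ 202.733 mm.

203 mm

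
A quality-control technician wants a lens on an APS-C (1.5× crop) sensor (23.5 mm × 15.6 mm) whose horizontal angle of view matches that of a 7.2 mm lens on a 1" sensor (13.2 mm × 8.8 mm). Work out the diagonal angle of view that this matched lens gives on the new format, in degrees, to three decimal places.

95.466°

Equal horizontal AOV ⇒ f₂ = f₁ · 23.5/13.2 = 7.2 × 1.78030 ≈ 12.8182 mm.
Sensor diagonal = √(23.5² + 15.6²) = √795.6100 ≈ 28.2066 mm.
Diagonal AOV on the new format = 2·arctan(28.2066 / (2 × 12.8182)) = 2·arctan(1.10026) ≈ 95.4659°.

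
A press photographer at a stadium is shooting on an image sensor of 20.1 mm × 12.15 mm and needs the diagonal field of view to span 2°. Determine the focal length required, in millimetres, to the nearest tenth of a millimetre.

Sensor diagonal = √(20.1² + 12.15²) = √551.6325 ≈ 23.4869 mm.
From α = 2·arctan(d/2f) we get f = d / (2·tan(α/2)).
With d = 23.4869 mm and α/2 = 1°, tan(α/2) ≈ 0.01746, so f ≈ 23.4869 / 0.03491 ≈ 672.7806 mm.

672.8 mm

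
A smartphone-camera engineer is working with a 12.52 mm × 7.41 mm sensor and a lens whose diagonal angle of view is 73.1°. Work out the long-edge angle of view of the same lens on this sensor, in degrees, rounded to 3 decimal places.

Sensor diagonal = √(12.52² + 7.41²) = √211.6585 ≈ 14.5485 mm.
From the diagonal AOV: f = 14.5485 / (2·tan(36.55°)) = 14.5485 / 1.48262 ≈ 9.8127 mm.
Long-edge AOV = 2·arctan(12.52 / (2 × 9.8127)) = 2·arctan(0.63795) ≈ 65.0718°.

65.072°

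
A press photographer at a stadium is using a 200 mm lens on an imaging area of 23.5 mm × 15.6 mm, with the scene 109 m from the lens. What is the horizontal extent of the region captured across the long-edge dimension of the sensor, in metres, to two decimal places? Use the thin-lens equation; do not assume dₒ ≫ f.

dₒ: 109 m = 109000 mm.
Similar triangles through the lens centre give W/dₒ = w/dᵢ; with 1/f = 1/dₒ + 1/dᵢ this gives W = w·(dₒ − f)/f.
W = 23.5 mm × (109000 − 200) / 200 = 23.5 × 544.0000 ≈ 12784.000 mm = 12.784 m.

12.78 m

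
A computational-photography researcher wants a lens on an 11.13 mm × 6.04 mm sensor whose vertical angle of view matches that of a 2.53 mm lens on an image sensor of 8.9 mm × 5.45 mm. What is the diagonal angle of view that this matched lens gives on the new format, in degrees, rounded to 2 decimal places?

Equal vertical AOV ⇒ f₂ = f₁ · 6.04/5.45 = 2.53 × 1.10826 ≈ 2.8039 mm.
Sensor diagonal = √(11.13² + 6.04²) = √160.3585 ≈ 12.6633 mm.
Diagonal AOV on the new format = 2·arctan(12.6633 / (2 × 2.8039)) = 2·arctan(2.25816) ≈ 132.2288°.

132.23°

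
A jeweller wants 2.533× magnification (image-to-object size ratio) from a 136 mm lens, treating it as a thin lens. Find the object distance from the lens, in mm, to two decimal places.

189.69 mm

With m = dᵢ/dₒ and 1/f = 1/dₒ + 1/dᵢ, substituting dᵢ = m·dₒ gives 1/f = (1 + 1/m)/dₒ, hence dₒ = f·(1 + 1/m).
dₒ = 136 × (1 + 1/2.533) = 136 × 1.39479 ≈ 189.691 mm.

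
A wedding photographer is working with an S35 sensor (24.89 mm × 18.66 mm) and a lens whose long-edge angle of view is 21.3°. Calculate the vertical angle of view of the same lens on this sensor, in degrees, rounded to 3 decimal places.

16.049°

From the long-edge AOV: f = 24.89 / (2·tan(10.65°)) = 24.89 / 0.37610 ≈ 66.1798 mm.
Vertical AOV = 2·arctan(18.66 / (2 × 66.1798)) = 2·arctan(0.14098) ≈ 16.0493°.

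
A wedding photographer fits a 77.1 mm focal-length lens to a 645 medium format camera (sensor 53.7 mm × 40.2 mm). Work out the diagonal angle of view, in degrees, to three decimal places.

47.020°

Sensor diagonal = √(53.7² + 40.2²) = √4499.7300 ≈ 67.0800 mm.
Angle of view α = 2·arctan(d/2f) with d = 67.0800 mm and f = 77.1 mm.
d/2f = 0.43502; arctan(0.43502) ≈ 23.5100°, so α ≈ 47.0200°.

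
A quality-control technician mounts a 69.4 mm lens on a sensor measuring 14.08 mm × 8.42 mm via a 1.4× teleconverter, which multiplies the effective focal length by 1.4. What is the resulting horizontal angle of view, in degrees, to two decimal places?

8.29°

Effective focal length f = 69.4 × 1.4 = 97.16 mm.
α = 2·arctan(14.08 / (2 × 97.16)) = 2·arctan(0.07246) ≈ 8.2886°.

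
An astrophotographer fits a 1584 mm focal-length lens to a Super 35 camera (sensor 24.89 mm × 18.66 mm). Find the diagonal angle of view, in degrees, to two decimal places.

Sensor diagonal = √(24.89² + 18.66²) = √967.7077 ≈ 31.1080 mm.
Angle of view α = 2·arctan(d/2f) with d = 31.1080 mm and f = 1584 mm.
d/2f = 0.00982; arctan(0.00982) ≈ 0.5626°, so α ≈ 1.1252°.

1.13°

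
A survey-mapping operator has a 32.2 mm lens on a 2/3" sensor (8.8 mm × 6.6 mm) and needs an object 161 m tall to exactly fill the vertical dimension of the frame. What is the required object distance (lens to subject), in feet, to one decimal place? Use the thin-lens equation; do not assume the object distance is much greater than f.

2577.2 ft

W: 161 m = 161000 mm.
Magnification m = h/W = dᵢ/dₒ; combined with 1/f = 1/dₒ + 1/dᵢ this gives dₒ = f·(1 + W/h).
dₒ = 32.2 mm × (1 + 161000/6.6) = 32.2 × 24394.9394 ≈ 785517.048 mm = 785517.048/304.8 ft = 2577.16 ft.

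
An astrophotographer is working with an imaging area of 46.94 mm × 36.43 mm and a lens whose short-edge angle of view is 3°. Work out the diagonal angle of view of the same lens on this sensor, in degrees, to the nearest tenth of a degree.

4.9°

From the short-edge AOV: f = 36.43 / (2·tan(1.5°)) = 36.43 / 0.05237 ≈ 695.6028 mm.
Sensor diagonal = √(46.94² + 36.43²) = √3530.5085 ≈ 59.4181 mm.
Diagonal AOV = 2·arctan(59.4181 / (2 × 695.6028)) = 2·arctan(0.04271) ≈ 4.8912°.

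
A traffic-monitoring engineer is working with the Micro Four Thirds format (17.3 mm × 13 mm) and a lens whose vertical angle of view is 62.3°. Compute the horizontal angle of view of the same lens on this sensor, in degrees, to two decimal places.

77.62°

From the vertical AOV: f = 13 / (2·tan(31.15°)) = 13 / 1.20886 ≈ 10.7539 mm.
Horizontal AOV = 2·arctan(17.3 / (2 × 10.7539)) = 2·arctan(0.80436) ≈ 77.6233°.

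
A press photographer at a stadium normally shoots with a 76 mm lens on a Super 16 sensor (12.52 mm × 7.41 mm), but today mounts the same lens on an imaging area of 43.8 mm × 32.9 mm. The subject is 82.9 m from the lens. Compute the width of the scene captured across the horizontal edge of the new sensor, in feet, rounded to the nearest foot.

157 ft

The focal length stays 76 mm; the relevant sensor dimension is now w = 43.8 mm. Object distance dₒ = 82.9 m = 82900 mm.
Thin-lens field width W = w·(dₒ − f)/f = 43.8 × (82900 − 76)/76 ≈ 47732.779 mm = 47732.779/304.8 ft = 156.604 ft.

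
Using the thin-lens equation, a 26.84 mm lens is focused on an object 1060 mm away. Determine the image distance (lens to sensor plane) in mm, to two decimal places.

27.54 mm

1/dᵢ = 1/f − 1/dₒ = 1/26.84 − 1/1060 = 0.0363144 mm⁻¹.
dᵢ = 1/0.0363144 ≈ 27.5373 mm.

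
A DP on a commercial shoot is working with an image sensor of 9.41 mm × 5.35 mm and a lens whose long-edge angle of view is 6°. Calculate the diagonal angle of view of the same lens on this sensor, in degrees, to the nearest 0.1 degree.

6.9°

From the long-edge AOV: f = 9.41 / (2·tan(3°)) = 9.41 / 0.10482 ≈ 89.7767 mm.
Sensor diagonal = √(9.41² + 5.35²) = √117.1706 ≈ 10.8245 mm.
Diagonal AOV = 2·arctan(10.8245 / (2 × 89.7767)) = 2·arctan(0.06029) ≈ 6.8999°.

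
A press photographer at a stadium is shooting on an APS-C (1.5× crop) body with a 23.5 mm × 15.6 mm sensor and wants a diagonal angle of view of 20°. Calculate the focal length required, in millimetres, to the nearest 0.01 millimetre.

Sensor diagonal = √(23.5² + 15.6²) = √795.6100 ≈ 28.2066 mm.
From α = 2·arctan(d/2f) we get f = d / (2·tan(α/2)).
With d = 28.2066 mm and α/2 = 10°, tan(α/2) ≈ 0.17633, so f ≈ 28.2066 / 0.35265 ≈ 79.9837 mm.

79.98 mm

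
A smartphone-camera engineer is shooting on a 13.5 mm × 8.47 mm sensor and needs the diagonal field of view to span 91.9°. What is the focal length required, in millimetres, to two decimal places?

Sensor diagonal = √(13.5² + 8.47²) = √253.9909 ≈ 15.9371 mm.
From α = 2·arctan(d/2f) we get f = d / (2·tan(α/2)).
With d = 15.9371 mm and α/2 = 45.95°, tan(α/2) ≈ 1.03372, so f ≈ 15.9371 / 2.06745 ≈ 7.7086 mm.

7.71 mm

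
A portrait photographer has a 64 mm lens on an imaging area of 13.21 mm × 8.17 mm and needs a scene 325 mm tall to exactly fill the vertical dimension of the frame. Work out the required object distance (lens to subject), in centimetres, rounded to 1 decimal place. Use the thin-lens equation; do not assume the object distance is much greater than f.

Magnification m = h/W = dᵢ/dₒ; combined with 1/f = 1/dₒ + 1/dᵢ this gives dₒ = f·(1 + W/h).
dₒ = 64 mm × (1 + 325/8.17) = 64 × 40.7797 ≈ 2609.900 mm = 260.99 cm.

261.0 cm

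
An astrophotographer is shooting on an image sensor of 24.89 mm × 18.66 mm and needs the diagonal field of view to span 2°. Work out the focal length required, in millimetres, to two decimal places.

891.09 mm

Sensor diagonal = √(24.89² + 18.66²) = √967.7077 ≈ 31.1080 mm.
From α = 2·arctan(d/2f) we get f = d / (2·tan(α/2)).
With d = 31.1080 mm and α/2 = 1°, tan(α/2) ≈ 0.01746, so f ≈ 31.1080 / 0.03491 ≈ 891.0881 mm.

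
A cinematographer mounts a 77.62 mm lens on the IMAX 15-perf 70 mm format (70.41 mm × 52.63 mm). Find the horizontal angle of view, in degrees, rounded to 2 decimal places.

48.79°

Angle of view α = 2·arctan(w/2f) with w = 70.41 mm and f = 77.62 mm.
w/2f = 0.45356; arctan(0.45356) ≈ 24.3969°, so α ≈ 48.7939°.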